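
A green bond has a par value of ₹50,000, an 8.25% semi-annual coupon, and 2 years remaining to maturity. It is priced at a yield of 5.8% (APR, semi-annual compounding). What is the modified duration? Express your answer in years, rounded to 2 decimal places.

1.83 years

Periodic yield y = 0.029. First find Macaulay duration:
  t   CF        PV=CF/(1+0.029)^t    t·PV
  1     2,062.50     2,004.3732     2,004.3732
  2     2,062.50     1,947.8845     3,895.7691
  3     2,062.50     1,892.9879     5,678.9636
  4    52,062.50    46,436.9321   185,747.7283
  Σ                 52,282.1777   197,326.8342
P = 52,282.1777; Macaulay duration = 197,326.8342 / 52,282.1777 = 3.77427 half-year periods = 1.88713 years.
Modified duration = D_Mac / (1 + y) = 1.88713 / 1.029 = 1.83395 years.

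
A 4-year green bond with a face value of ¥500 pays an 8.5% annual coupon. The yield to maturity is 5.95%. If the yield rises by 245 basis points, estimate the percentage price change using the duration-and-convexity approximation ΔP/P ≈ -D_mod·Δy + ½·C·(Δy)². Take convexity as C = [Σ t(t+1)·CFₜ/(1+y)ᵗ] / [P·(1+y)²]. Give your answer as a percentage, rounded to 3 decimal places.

-7.806%

With y = 0.0595:
  t   CF        PV=CF/(1+0.0595)^t    t·PV        t(t+1)·PV
  1        42.50        40.1133        40.1133          80.2265
  2        42.50        37.8606        75.7211         227.1633
  3        42.50        35.7344       107.2031         428.8124
  4       542.50       430.5225     1,722.0902       8,610.4509
  Σ                    544.2307     1,945.1276       9,346.6531
P = 544.2307; D_Mac = 3.57409 yrs; D_mod = 3.37337 yrs; C = 15.29929.
Duration effect: -3.37337 × (+0.0245) = -0.082648
Convexity effect: 0.5 × 15.29929 × (0.0245)² = +0.0045917
ΔP/P ≈ -0.082648 + 0.0045917 = -0.078056 = -7.8056%.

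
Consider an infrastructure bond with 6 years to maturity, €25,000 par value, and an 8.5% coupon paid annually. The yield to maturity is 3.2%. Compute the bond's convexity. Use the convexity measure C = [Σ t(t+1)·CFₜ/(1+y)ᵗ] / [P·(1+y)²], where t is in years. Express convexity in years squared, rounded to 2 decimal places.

With y = 0.032:
  t   CF        PV=CF/(1+0.032)^t    t·PV        t(t+1)·PV
  1     2,125.00     2,059.1085     2,059.1085       4,118.2171
  2     2,125.00     1,995.2602     3,990.5204      11,971.5612
  3     2,125.00     1,933.3917     5,800.1750      23,200.7000
  4     2,125.00     1,873.4415     7,493.7662      37,468.8308
  5     2,125.00     1,815.3503     9,076.7516      54,460.5098
  6    27,125.00    22,453.8886   134,723.3314     943,063.3200
  Σ                 32,130.4408   163,143.6532   1,074,283.1389
P = 32,130.4408.
Convexity = Σ t(t+1)·PV / [P·(1+y)²] = 1,074,283.1389 / (32,130.4408 × 1.065024) = 31.39371.

31.39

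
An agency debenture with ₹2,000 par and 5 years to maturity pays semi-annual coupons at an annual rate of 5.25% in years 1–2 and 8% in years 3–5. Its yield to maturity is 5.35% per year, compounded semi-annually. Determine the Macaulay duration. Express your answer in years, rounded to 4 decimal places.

Periodic yield y = 0.02675. Discount each cash flow and weight by its period:
  t   CF        PV=CF/(1+0.02675)^t    t·PV
  1        52.50        51.1322        51.1322
  2        52.50        49.8001        99.6001
  3        52.50        48.5026       145.5078
  4        52.50        47.2390       188.9559
  5        80.00        70.1078       350.5391
  6        80.00        68.2813       409.6877
  7        80.00        66.5024       465.5165
  8        80.00        64.7698       518.1581
  9        80.00        63.0823       567.7408
  10    2,080.00     1,597.4093    15,974.0934
  Σ                  2,126.8267    18,770.9316
Price P = Σ PV = 2,126.8267.
Macaulay duration = Σ(t·PV) / P = 18,770.9316 / 2,126.8267 = 8.82579 half-year periods.
In years: 8.82579 / 2 = 4.41290 years.

4.4129 years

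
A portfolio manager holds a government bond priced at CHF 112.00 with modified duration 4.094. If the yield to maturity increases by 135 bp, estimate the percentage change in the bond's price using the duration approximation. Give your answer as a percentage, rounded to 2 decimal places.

Duration approximation: ΔP/P ≈ -D_mod · Δy = -4.094 × (+0.0135) = -0.055269.
As a percentage: -5.5269%.

-5.53%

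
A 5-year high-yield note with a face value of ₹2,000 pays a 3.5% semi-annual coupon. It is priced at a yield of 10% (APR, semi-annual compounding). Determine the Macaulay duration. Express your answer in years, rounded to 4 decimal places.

4.5579 years

Periodic yield y = 0.05. Discount each cash flow and weight by its period:
  t   CF        PV=CF/(1+0.05)^t    t·PV
  1        35.00        33.3333        33.3333
  2        35.00        31.7460        63.4921
  3        35.00        30.2343        90.7029
  4        35.00        28.7946       115.1783
  5        35.00        27.4234       137.1171
  6        35.00        26.1175       156.7052
  7        35.00        24.8738       174.1169
  8        35.00        23.6894       189.5150
  9        35.00        22.5613       203.0518
  10    2,035.00     1,249.3135    12,493.1347
  Σ                  1,498.0872    13,656.3475
Price P = Σ PV = 1,498.0872.
Macaulay duration = Σ(t·PV) / P = 13,656.3475 / 1,498.0872 = 9.11586 half-year periods.
In years: 9.11586 / 2 = 4.55793 years.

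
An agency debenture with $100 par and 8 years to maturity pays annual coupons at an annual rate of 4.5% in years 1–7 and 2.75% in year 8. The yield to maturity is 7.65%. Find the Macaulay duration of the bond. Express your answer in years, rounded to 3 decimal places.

6.738 years

Periodic yield y = 0.0765. Discount each cash flow and weight by its year:
  t   CF        PV=CF/(1+0.0765)^t    t·PV
  1         4.50         4.1802         4.1802
  2         4.50         3.8832         7.7663
  3         4.50         3.6072        10.8216
  4         4.50         3.3509        13.4034
  5         4.50         3.1127        15.5637
  6         4.50         2.8915        17.3492
  7         4.50         2.6861        18.8024
  8       102.75        56.9731       455.7845
  Σ                     80.6848       543.6713
Price P = Σ PV = 80.6848.
Macaulay duration = Σ(t·PV) / P = 543.6713 / 80.6848 = 6.73821 years.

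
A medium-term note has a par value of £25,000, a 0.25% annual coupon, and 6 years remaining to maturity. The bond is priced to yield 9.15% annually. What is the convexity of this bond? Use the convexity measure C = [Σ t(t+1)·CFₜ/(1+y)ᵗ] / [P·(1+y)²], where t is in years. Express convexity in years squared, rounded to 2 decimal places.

With y = 0.0915:
  t   CF        PV=CF/(1+0.0915)^t    t·PV        t(t+1)·PV
  1        62.50        57.2607        57.2607         114.5213
  2        62.50        52.4605       104.9210         314.7631
  3        62.50        48.0628       144.1883         576.7532
  4        62.50        44.0337       176.1348         880.6738
  5        62.50        40.3424       201.7118       1,210.2708
  6    25,062.50    14,821.1516    88,926.9096     622,488.3674
  Σ                 15,063.3116    89,611.1262     625,585.3496
P = 15,063.3116.
Convexity = Σ t(t+1)·PV / [P·(1+y)²] = 625,585.3496 / (15,063.3116 × 1.191372) = 34.85930.

34.86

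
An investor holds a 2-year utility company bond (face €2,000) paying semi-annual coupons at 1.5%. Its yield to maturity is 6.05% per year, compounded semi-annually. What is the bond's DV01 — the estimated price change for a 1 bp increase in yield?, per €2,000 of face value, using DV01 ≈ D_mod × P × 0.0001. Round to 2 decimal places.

€0.35

Periodic yield y = 0.03025.
  t   CF        PV=CF/(1+0.03025)^t    t·PV
  1        15.00        14.5596        14.5596
  2        15.00        14.1321        28.2642
  3        15.00        13.7171        41.1514
  4     2,015.00     1,788.5643     7,154.2572
  Σ                  1,830.9731     7,238.2323
P = 1,830.9731; D_Mac = 3.95322 half-year periods = 1.97661 yrs; D_mod = 1.91857 yrs.
DV01 ≈ 1.91857 × 1,830.9731 × 0.0001 = 0.351285.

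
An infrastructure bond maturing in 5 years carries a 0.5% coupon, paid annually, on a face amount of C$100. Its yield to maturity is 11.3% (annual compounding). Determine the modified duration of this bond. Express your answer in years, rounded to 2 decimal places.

4.43 years

Periodic yield y = 0.113. First find Macaulay duration:
  t   CF        PV=CF/(1+0.113)^t    t·PV
  1         0.50         0.4492         0.4492
  2         0.50         0.4036         0.8073
  3         0.50         0.3626         1.0879
  4         0.50         0.3258         1.3033
  5       100.50        58.8424       294.2119
  Σ                     60.3837       297.8597
P = 60.3837; Macaulay duration = 297.8597 / 60.3837 = 4.93278 years.
Modified duration = D_Mac / (1 + y) = 4.93278 / 1.113 = 4.43197 years.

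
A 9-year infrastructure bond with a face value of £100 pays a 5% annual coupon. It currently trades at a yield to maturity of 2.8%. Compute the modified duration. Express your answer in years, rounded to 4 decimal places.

Periodic yield y = 0.028. First find Macaulay duration:
  t   CF        PV=CF/(1+0.028)^t    t·PV
  1         5.00         4.8638         4.8638
  2         5.00         4.7313         9.4627
  3         5.00         4.6025        13.8074
  4         5.00         4.4771        17.9084
  5         5.00         4.3552        21.7758
  6         5.00         4.2365        25.4192
  7         5.00         4.1211        28.8480
  8         5.00         4.0089        32.0712
  9       105.00        81.8938       737.0446
  Σ                    117.2903       891.2012
P = 117.2903; Macaulay duration = 891.2012 / 117.2903 = 7.59825 years.
Modified duration = D_Mac / (1 + y) = 7.59825 / 1.028 = 7.39129 years.

7.3913 years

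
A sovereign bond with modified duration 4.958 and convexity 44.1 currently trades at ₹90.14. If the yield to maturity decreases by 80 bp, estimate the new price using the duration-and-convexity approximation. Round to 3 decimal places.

Duration effect: -D_mod·Δy = -4.958 × (-0.008) = +0.039664
Convexity effect: ½·C·(Δy)² = 0.5 × 44.1 × (-0.008)² = +0.0014112
ΔP/P ≈ +0.039664 + 0.0014112 = +0.0410752
New price ≈ 90.14 × (1 + 0.0410752) = 93.842518528.

₹93.843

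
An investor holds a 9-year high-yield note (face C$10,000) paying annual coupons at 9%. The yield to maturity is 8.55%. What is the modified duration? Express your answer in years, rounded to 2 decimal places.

Periodic yield y = 0.0855. First find Macaulay duration:
  t   CF        PV=CF/(1+0.0855)^t    t·PV
  1       900.00       829.1110       829.1110
  2       900.00       763.8056     1,527.6113
  3       900.00       703.6441     2,110.9322
  4       900.00       648.2212     2,592.8846
  5       900.00       597.1637     2,985.8183
  6       900.00       550.1277     3,300.7664
  7       900.00       506.7966     3,547.5764
  8       900.00       466.8785     3,735.0281
  9    10,900.00     5,209.0443    46,881.3984
  Σ                 10,274.7926    67,511.1266
P = 10,274.7926; Macaulay duration = 67,511.1266 / 10,274.7926 = 6.57056 years.
Modified duration = D_Mac / (1 + y) = 6.57056 / 1.0855 = 6.05302 years.

6.05 years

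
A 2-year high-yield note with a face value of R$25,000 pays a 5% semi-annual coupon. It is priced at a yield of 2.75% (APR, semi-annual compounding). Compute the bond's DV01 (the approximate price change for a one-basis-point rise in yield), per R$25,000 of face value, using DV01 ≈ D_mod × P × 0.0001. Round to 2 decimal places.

R$4.97

Periodic yield y = 0.01375.
  t   CF        PV=CF/(1+0.01375)^t    t·PV
  1       625.00       616.5228       616.5228
  2       625.00       608.1606     1,216.3212
  3       625.00       599.9118     1,799.7354
  4    25,625.00    24,262.7713    97,051.0853
  Σ                 26,087.3666   100,683.6648
P = 26,087.3666; D_Mac = 3.85948 half-year periods = 1.92974 yrs; D_mod = 1.90357 yrs.
DV01 ≈ 1.90357 × 26,087.3666 × 0.0001 = 4.965902.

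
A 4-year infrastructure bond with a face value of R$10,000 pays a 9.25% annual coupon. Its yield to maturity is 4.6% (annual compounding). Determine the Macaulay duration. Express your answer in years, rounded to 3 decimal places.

Periodic yield y = 0.046. Discount each cash flow and weight by its year:
  t   CF        PV=CF/(1+0.046)^t    t·PV
  1       925.00       884.3212       884.3212
  2       925.00       845.4314     1,690.8628
  3       925.00       808.2518     2,424.7554
  4    10,925.00     9,126.2993    36,505.1972
  Σ                 11,664.3037    41,505.1366
Price P = Σ PV = 11,664.3037.
Macaulay duration = Σ(t·PV) / P = 41,505.1366 / 11,664.3037 = 3.55830 years.

3.558 years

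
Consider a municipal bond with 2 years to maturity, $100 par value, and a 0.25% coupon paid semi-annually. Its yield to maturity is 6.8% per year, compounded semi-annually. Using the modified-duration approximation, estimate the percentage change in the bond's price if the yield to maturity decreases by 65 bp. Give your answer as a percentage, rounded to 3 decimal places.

Periodic yield y = 0.034. Modified duration first:
  t   CF        PV=CF/(1+0.034)^t    t·PV
  1        0.125         0.1209         0.1209
  2        0.125         0.1169         0.2338
  3        0.125         0.1131         0.3392
  4      100.125        87.5912       350.3647
  Σ                     87.9421       351.0586
P = 87.9421; D_Mac = 3.99193 half-year periods = 1.99597 yrs; D_mod = 1.99597/(1+0.034) = 1.93033 yrs.
ΔP/P ≈ -D_mod · Δy = -1.93033 × (-0.0065) = +0.012547 = +1.2547%.

+1.255%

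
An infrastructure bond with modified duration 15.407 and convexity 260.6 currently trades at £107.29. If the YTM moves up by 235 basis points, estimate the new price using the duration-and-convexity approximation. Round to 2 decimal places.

Duration effect: -D_mod·Δy = -15.407 × (+0.0235) = -0.3620645
Convexity effect: ½·C·(Δy)² = 0.5 × 260.6 × (0.0235)² = +0.071958175
ΔP/P ≈ -0.3620645 + 0.071958175 = -0.290106325
New price ≈ 107.29 × (1 - 0.290106325) = 76.16449239075.

£76.16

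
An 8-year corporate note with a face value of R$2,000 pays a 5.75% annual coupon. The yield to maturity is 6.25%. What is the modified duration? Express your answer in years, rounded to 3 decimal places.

6.219 years

Periodic yield y = 0.0625. First find Macaulay duration:
  t   CF        PV=CF/(1+0.0625)^t    t·PV
  1       115.00       108.2353       108.2353
  2       115.00       101.8685       203.7370
  3       115.00        95.8762       287.6287
  4       115.00        90.2365       360.9459
  5       115.00        84.9284       424.6422
  6       115.00        79.9326       479.5959
  7       115.00        75.2307       526.6151
  8     2,115.00     1,302.2035    10,417.6281
  Σ                  1,938.5118    12,809.0282
P = 1,938.5118; Macaulay duration = 12,809.0282 / 1,938.5118 = 6.60766 years.
Modified duration = D_Mac / (1 + y) = 6.60766 / 1.0625 = 6.21897 years.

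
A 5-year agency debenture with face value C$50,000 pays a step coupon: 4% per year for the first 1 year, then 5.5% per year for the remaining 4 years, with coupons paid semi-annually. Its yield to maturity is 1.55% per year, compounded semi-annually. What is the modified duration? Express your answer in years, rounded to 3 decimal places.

4.507 years

Periodic yield y = 0.00775. First find Macaulay duration:
  t   CF        PV=CF/(1+0.00775)^t    t·PV
  1     1,000.00       992.3096       992.3096
  2     1,000.00       984.6783     1,969.3567
  3     1,375.00     1,343.5204     4,030.5613
  4     1,375.00     1,333.1882     5,332.7529
  5     1,375.00     1,322.9355     6,614.6774
  6     1,375.00     1,312.7616     7,876.5695
  7     1,375.00     1,302.6659     9,118.6614
  8     1,375.00     1,292.6479    10,341.1832
  9     1,375.00     1,282.7069    11,544.3623
  10   51,375.00    47,558.0202   475,580.2016
  Σ                 58,725.4346   533,400.6358
P = 58,725.4346; Macaulay duration = 533,400.6358 / 58,725.4346 = 9.08296 half-year periods = 4.54148 years.
Modified duration = D_Mac / (1 + y) = 4.54148 / 1.00775 = 4.50655 years.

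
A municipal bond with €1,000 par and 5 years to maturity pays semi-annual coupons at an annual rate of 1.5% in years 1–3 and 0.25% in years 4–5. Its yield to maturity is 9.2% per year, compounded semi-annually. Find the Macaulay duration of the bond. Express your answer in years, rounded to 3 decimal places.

4.808 years

Periodic yield y = 0.046. Discount each cash flow and weight by its period:
  t   CF        PV=CF/(1+0.046)^t    t·PV
  1         7.50         7.1702         7.1702
  2         7.50         6.8548        13.7097
  3         7.50         6.5534        19.6602
  4         7.50         6.2652        25.0608
  5         7.50         5.9897        29.9483
  6         7.50         5.7263        34.3576
  7         1.25         0.9124         6.3868
  8         1.25         0.8723         6.9782
  9         1.25         0.8339         7.5053
  10    1,001.25       638.5952     6,385.9525
  Σ                    679.7734     6,536.7296
Price P = Σ PV = 679.7734.
Macaulay duration = Σ(t·PV) / P = 6,536.7296 / 679.7734 = 9.61604 half-year periods.
In years: 9.61604 / 2 = 4.80802 years.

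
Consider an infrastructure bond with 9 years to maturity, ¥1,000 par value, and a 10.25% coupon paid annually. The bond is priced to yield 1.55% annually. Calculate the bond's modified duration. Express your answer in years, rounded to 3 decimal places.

6.861 years

Periodic yield y = 0.0155. First find Macaulay duration:
  t   CF        PV=CF/(1+0.0155)^t    t·PV
  1       102.50       100.9355       100.9355
  2       102.50        99.3949       198.7898
  3       102.50        97.8778       293.6333
  4       102.50        96.3838       385.5353
  5       102.50        94.9127       474.5634
  6       102.50        93.4640       560.7839
  7       102.50        92.0374       644.2618
  8       102.50        90.6326       725.0608
  9     1,102.50       959.9735     8,639.7616
  Σ                  1,725.6122    12,023.3254
P = 1,725.6122; Macaulay duration = 12,023.3254 / 1,725.6122 = 6.96757 years.
Modified duration = D_Mac / (1 + y) = 6.96757 / 1.0155 = 6.86122 years.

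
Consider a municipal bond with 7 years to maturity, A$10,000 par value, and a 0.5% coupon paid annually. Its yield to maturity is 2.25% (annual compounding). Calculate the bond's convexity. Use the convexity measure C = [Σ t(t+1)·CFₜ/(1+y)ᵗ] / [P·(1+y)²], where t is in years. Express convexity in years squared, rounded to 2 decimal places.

With y = 0.0225:
  t   CF        PV=CF/(1+0.0225)^t    t·PV        t(t+1)·PV
  1        50.00        48.8998        48.8998          97.7995
  2        50.00        47.8237        95.6474         286.9423
  3        50.00        46.7714       140.3141         561.2564
  4        50.00        45.7422       182.9687         914.8433
  5        50.00        44.7356       223.6781       1,342.0685
  6        50.00        43.7512       262.5073       1,837.5510
  7    10,050.00     8,600.4831    60,203.3815     481,627.0516
  Σ                  8,878.2069    61,157.3968     486,667.5126
P = 8,878.2069.
Convexity = Σ t(t+1)·PV / [P·(1+y)²] = 486,667.5126 / (8,878.2069 × 1.045506) = 52.43007.

52.43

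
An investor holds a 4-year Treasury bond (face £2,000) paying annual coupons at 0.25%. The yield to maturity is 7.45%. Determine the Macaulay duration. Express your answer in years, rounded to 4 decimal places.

3.9824 years

Periodic yield y = 0.0745. Discount each cash flow and weight by its year:
  t   CF        PV=CF/(1+0.0745)^t    t·PV
  1         5.00         4.6533         4.6533
  2         5.00         4.3307         8.6614
  3         5.00         4.0304        12.0913
  4     2,005.00     1,504.1415     6,016.5661
  Σ                  1,517.1560     6,041.9720
Price P = Σ PV = 1,517.1560.
Macaulay duration = Σ(t·PV) / P = 6,041.9720 / 1,517.1560 = 3.98243 years.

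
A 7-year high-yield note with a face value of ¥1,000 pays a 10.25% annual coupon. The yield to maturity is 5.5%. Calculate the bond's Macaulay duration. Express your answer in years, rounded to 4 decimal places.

5.5259 years

Periodic yield y = 0.055. Discount each cash flow and weight by its year:
  t   CF        PV=CF/(1+0.055)^t    t·PV
  1       102.50        97.1564        97.1564
  2       102.50        92.0914       184.1827
  3       102.50        87.2904       261.8712
  4       102.50        82.7397       330.9589
  5       102.50        78.4263       392.1314
  6       102.50        74.3377       446.0262
  7     1,102.50       757.8991     5,305.2936
  Σ                  1,269.9409     7,017.6203
Price P = Σ PV = 1,269.9409.
Macaulay duration = Σ(t·PV) / P = 7,017.6203 / 1,269.9409 = 5.52594 years.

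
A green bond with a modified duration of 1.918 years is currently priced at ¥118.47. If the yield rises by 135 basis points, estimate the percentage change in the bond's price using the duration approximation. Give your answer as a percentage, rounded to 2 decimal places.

-2.59%

Duration approximation: ΔP/P ≈ -D_mod · Δy = -1.918 × (+0.0135) = -0.025893.
As a percentage: -2.5893%.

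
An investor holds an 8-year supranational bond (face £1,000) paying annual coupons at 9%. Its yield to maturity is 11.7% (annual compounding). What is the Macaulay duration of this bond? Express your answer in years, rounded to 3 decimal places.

5.871 years

Periodic yield y = 0.117. Discount each cash flow and weight by its year:
  t   CF        PV=CF/(1+0.117)^t    t·PV
  1        90.00        80.5730        80.5730
  2        90.00        72.1334       144.2667
  3        90.00        64.5778       193.7333
  4        90.00        57.8136       231.2543
  5        90.00        51.7579       258.7895
  6        90.00        46.3365       278.0192
  7        90.00        41.4830       290.3811
  8     1,090.00       449.7810     3,598.2481
  Σ                    864.4561     5,075.2651
Price P = Σ PV = 864.4561.
Macaulay duration = Σ(t·PV) / P = 5,075.2651 / 864.4561 = 5.87105 years.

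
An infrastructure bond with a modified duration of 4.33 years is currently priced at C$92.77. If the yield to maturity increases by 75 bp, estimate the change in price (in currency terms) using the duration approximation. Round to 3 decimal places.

Duration approximation: ΔP/P ≈ -D_mod · Δy = -4.33 × (+0.0075) = -0.032475.
ΔP ≈ 92.77 × (-0.032475) = -3.01270575.

-C$3.013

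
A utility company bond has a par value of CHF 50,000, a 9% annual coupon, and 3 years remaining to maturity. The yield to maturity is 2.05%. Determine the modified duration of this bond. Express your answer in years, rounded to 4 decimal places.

Periodic yield y = 0.0205. First find Macaulay duration:
  t   CF        PV=CF/(1+0.0205)^t    t·PV
  1     4,500.00     4,409.6031     4,409.6031
  2     4,500.00     4,321.0222     8,642.0444
  3    54,500.00    51,281.1169   153,843.3506
  Σ                 60,011.7422   166,894.9981
P = 60,011.7422; Macaulay duration = 166,894.9981 / 60,011.7422 = 2.78104 years.
Modified duration = D_Mac / (1 + y) = 2.78104 / 1.0205 = 2.72517 years.

2.7252 years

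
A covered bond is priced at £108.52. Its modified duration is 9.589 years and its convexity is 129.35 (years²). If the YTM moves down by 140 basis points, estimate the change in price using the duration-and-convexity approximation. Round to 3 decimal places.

Duration effect: -D_mod·Δy = -9.589 × (-0.014) = +0.134246
Convexity effect: ½·C·(Δy)² = 0.5 × 129.35 × (-0.014)² = +0.0126763
ΔP/P ≈ +0.134246 + 0.0126763 = +0.1469223
ΔP ≈ 108.52 × (+0.1469223) = +15.944007996.

+£15.944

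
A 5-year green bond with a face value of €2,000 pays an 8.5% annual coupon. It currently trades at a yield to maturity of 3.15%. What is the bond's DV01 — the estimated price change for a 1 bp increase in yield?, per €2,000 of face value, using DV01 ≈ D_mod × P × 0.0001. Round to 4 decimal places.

€1.0510

Periodic yield y = 0.0315.
  t   CF        PV=CF/(1+0.0315)^t    t·PV
  1       170.00       164.8085       164.8085
  2       170.00       159.7756       319.5512
  3       170.00       154.8964       464.6891
  4       170.00       150.1661       600.6645
  5     2,170.00     1,858.2904     9,291.4518
  Σ                  2,487.9370    10,841.1651
P = 2,487.9370; D_Mac = 4.35749 yrs; D_mod = 4.22442 yrs.
DV01 ≈ 4.22442 × 2,487.9370 × 0.0001 = 1.051010.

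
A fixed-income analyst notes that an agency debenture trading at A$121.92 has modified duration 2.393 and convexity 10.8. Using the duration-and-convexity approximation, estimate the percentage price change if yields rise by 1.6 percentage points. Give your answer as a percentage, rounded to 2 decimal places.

Duration effect: -D_mod·Δy = -2.393 × (+0.016) = -0.038288
Convexity effect: ½·C·(Δy)² = 0.5 × 10.8 × (0.016)² = +0.0013824
ΔP/P ≈ -0.038288 + 0.0013824 = -0.0369056
= -3.69056%.

-3.69%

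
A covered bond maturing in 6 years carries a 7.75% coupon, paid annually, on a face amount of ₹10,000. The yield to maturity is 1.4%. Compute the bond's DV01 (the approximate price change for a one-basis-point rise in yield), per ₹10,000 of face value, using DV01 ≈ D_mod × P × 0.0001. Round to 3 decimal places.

₹6.955

Periodic yield y = 0.014.
  t   CF        PV=CF/(1+0.014)^t    t·PV
  1       775.00       764.2998       764.2998
  2       775.00       753.7473     1,507.4947
  3       775.00       743.3406     2,230.0217
  4       775.00       733.0775     2,932.3099
  5       775.00       722.9561     3,614.7805
  6    10,775.00     9,912.6449    59,475.8694
  Σ                 13,630.0662    70,524.7761
P = 13,630.0662; D_Mac = 5.17421 yrs; D_mod = 5.10277 yrs.
DV01 ≈ 5.10277 × 13,630.0662 × 0.0001 = 6.955106.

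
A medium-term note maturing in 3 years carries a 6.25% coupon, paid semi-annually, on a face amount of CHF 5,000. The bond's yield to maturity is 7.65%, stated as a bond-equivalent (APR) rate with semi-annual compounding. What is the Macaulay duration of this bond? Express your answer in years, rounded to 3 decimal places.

Periodic yield y = 0.03825. Discount each cash flow and weight by its period:
  t   CF        PV=CF/(1+0.03825)^t    t·PV
  1       156.25       150.4936       150.4936
  2       156.25       144.9493       289.8986
  3       156.25       139.6093       418.8278
  4       156.25       134.4659       537.8637
  5       156.25       129.5121       647.5605
  6     5,156.25     4,116.4451    24,698.6706
  Σ                  4,815.4753    26,743.3148
Price P = Σ PV = 4,815.4753.
Macaulay duration = Σ(t·PV) / P = 26,743.3148 / 4,815.4753 = 5.55362 half-year periods.
In years: 5.55362 / 2 = 2.77681 years.

2.777 years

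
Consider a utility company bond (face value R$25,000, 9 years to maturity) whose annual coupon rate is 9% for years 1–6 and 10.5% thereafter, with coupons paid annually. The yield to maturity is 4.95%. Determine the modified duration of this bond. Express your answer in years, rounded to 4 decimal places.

Periodic yield y = 0.0495. First find Macaulay duration:
  t   CF        PV=CF/(1+0.0495)^t    t·PV
  1     2,250.00     2,143.8780     2,143.8780
  2     2,250.00     2,042.7614     4,085.5227
  3     2,250.00     1,946.4139     5,839.2416
  4     2,250.00     1,854.6106     7,418.4425
  5     2,250.00     1,767.1373     8,835.6867
  6     2,250.00     1,683.7897    10,102.7385
  7     2,625.00     1,871.7688    13,102.3817
  8     2,625.00     1,783.4862    14,267.8900
  9    27,625.00    17,883.8204   160,954.3838
  Σ                 32,977.6665   226,750.1656
P = 32,977.6665; Macaulay duration = 226,750.1656 / 32,977.6665 = 6.87587 years.
Modified duration = D_Mac / (1 + y) = 6.87587 / 1.0495 = 6.55157 years.

6.5516 years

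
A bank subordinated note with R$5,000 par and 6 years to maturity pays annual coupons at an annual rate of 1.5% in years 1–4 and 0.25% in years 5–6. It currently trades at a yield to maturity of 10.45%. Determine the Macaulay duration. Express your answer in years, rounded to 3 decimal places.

Periodic yield y = 0.1045. Discount each cash flow and weight by its year:
  t   CF        PV=CF/(1+0.1045)^t    t·PV
  1        75.00        67.9040        67.9040
  2        75.00        61.4794       122.9589
  3        75.00        55.6627       166.9880
  4        75.00        50.3963       201.5851
  5        12.50         7.6047        38.0234
  6     5,012.50     2,760.9597    16,565.7581
  Σ                  3,004.0068    17,163.2175
Price P = Σ PV = 3,004.0068.
Macaulay duration = Σ(t·PV) / P = 17,163.2175 / 3,004.0068 = 5.71344 years.

5.713 years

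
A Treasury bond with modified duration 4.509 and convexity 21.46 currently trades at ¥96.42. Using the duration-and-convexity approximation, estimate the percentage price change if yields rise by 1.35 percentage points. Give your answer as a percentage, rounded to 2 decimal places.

-5.89%

Duration effect: -D_mod·Δy = -4.509 × (+0.0135) = -0.0608715
Convexity effect: ½·C·(Δy)² = 0.5 × 21.46 × (0.0135)² = +0.0019555425
ΔP/P ≈ -0.0608715 + 0.0019555425 = -0.0589159575
= -5.89159575%.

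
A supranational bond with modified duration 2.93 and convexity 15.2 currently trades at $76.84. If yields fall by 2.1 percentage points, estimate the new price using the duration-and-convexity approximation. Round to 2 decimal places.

Duration effect: -D_mod·Δy = -2.93 × (-0.021) = +0.061530
Convexity effect: ½·C·(Δy)² = 0.5 × 15.2 × (-0.021)² = +0.0033516
ΔP/P ≈ +0.061530 + 0.0033516 = +0.0648816
New price ≈ 76.84 × (1 + 0.0648816) = 81.825502144.

$81.83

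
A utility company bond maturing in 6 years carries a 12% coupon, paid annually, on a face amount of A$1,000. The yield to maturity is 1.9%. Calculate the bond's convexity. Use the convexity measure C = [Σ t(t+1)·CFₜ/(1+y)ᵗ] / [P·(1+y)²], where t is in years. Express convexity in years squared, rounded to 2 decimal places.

30.60

With y = 0.019:
  t   CF        PV=CF/(1+0.019)^t    t·PV        t(t+1)·PV
  1       120.00       117.7625       117.7625         235.5250
  2       120.00       115.5667       231.1335         693.4005
  3       120.00       113.4119       340.2358       1,360.9430
  4       120.00       111.2973       445.1891       2,225.9454
  5       120.00       109.2221       546.1103       3,276.6615
  6     1,120.00     1,000.3982     6,002.3894      42,016.7260
  Σ                  1,567.6587     7,682.8205      49,809.2015
P = 1,567.6587.
Convexity = Σ t(t+1)·PV / [P·(1+y)²] = 49,809.2015 / (1,567.6587 × 1.038361) = 30.59917.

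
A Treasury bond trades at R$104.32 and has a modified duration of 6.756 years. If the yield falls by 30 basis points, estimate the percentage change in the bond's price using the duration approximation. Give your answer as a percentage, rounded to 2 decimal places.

Duration approximation: ΔP/P ≈ -D_mod · Δy = -6.756 × (-0.003) = +0.020268.
As a percentage: +2.0268%.

+2.03%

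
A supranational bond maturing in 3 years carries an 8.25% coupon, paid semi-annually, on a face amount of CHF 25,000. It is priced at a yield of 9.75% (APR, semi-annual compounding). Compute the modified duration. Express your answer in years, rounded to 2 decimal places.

Periodic yield y = 0.04875. First find Macaulay duration:
  t   CF        PV=CF/(1+0.04875)^t    t·PV
  1     1,031.25       983.3135       983.3135
  2     1,031.25       937.6052     1,875.2104
  3     1,031.25       894.0217     2,682.0650
  4     1,031.25       852.4640     3,409.8561
  5     1,031.25       812.8382     4,064.1909
  6    26,031.25    19,564.2489   117,385.4936
  Σ                 24,044.4915   130,400.1295
P = 24,044.4915; Macaulay duration = 130,400.1295 / 24,044.4915 = 5.42328 half-year periods = 2.71164 years.
Modified duration = D_Mac / (1 + y) = 2.71164 / 1.04875 = 2.58559 years.

2.59 years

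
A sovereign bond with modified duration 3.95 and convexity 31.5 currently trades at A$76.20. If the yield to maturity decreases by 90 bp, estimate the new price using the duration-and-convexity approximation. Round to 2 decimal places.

Duration effect: -D_mod·Δy = -3.95 × (-0.009) = +0.035550
Convexity effect: ½·C·(Δy)² = 0.5 × 31.5 × (-0.009)² = +0.00127575
ΔP/P ≈ +0.035550 + 0.00127575 = +0.03682575
New price ≈ 76.20 × (1 + 0.03682575) = 79.00612215.

A$79.01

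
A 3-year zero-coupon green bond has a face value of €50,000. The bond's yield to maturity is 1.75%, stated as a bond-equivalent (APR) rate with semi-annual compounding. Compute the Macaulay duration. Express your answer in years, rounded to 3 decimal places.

3.000 years

A zero-coupon bond has a single cash flow at maturity, so its Macaulay duration equals its maturity: 3 years.
(Equivalently: 6 semi-annual periods ÷ 2 = 3 years.)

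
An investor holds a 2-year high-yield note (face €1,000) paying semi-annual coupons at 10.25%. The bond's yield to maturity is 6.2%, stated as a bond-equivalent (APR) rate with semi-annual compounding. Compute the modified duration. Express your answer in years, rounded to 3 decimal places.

Periodic yield y = 0.031. First find Macaulay duration:
  t   CF        PV=CF/(1+0.031)^t    t·PV
  1        51.25        49.7090        49.7090
  2        51.25        48.2144        96.4287
  3        51.25        46.7647       140.2940
  4     1,051.25       930.4035     3,721.6141
  Σ                  1,075.0916     4,008.0459
P = 1,075.0916; Macaulay duration = 4,008.0459 / 1,075.0916 = 3.72810 half-year periods = 1.86405 years.
Modified duration = D_Mac / (1 + y) = 1.86405 / 1.031 = 1.80800 years.

1.808 years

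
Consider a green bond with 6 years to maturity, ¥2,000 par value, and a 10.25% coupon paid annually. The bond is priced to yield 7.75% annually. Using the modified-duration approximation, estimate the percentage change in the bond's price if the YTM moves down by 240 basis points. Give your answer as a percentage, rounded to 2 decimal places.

+10.78%

Periodic yield y = 0.0775. Modified duration first:
  t   CF        PV=CF/(1+0.0775)^t    t·PV
  1       205.00       190.2552       190.2552
  2       205.00       176.5710       353.1419
  3       205.00       163.8710       491.6129
  4       205.00       152.0844       608.3377
  5       205.00       141.1456       705.7282
  6     2,205.00     1,408.9803     8,453.8818
  Σ                  2,232.9075    10,802.9578
P = 2,232.9075; D_Mac = 4.83807 yrs; D_mod = 4.83807/(1+0.0775) = 4.49009 yrs.
ΔP/P ≈ -D_mod · Δy = -4.49009 × (-0.024) = +0.107762 = +10.7762%.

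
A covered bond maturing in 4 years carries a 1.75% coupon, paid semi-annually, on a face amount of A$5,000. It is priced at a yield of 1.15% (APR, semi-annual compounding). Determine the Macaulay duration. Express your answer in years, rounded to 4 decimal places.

Periodic yield y = 0.00575. Discount each cash flow and weight by its period:
  t   CF        PV=CF/(1+0.00575)^t    t·PV
  1        43.75        43.4999        43.4999
  2        43.75        43.2512        86.5024
  3        43.75        43.0039       129.0117
  4        43.75        42.7581       171.0322
  5        43.75        42.5136       212.5680
  6        43.75        42.2705       253.6232
  7        43.75        42.0289       294.2021
  8     5,043.75     4,817.6276    38,541.0204
  Σ                  5,116.9536    39,731.4600
Price P = Σ PV = 5,116.9536.
Macaulay duration = Σ(t·PV) / P = 39,731.4600 / 5,116.9536 = 7.76467 half-year periods.
In years: 7.76467 / 2 = 3.88234 years.

3.8823 years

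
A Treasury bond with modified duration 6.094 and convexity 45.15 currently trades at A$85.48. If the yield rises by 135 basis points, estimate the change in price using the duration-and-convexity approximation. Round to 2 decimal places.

-A$6.68

Duration effect: -D_mod·Δy = -6.094 × (+0.0135) = -0.082269
Convexity effect: ½·C·(Δy)² = 0.5 × 45.15 × (0.0135)² = +0.00411429375
ΔP/P ≈ -0.082269 + 0.00411429375 = -0.07815470625
ΔP ≈ 85.48 × (-0.07815470625) = -6.68066429025.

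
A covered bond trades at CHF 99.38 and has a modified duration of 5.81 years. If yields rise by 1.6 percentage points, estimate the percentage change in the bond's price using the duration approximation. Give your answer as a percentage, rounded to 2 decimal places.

Duration approximation: ΔP/P ≈ -D_mod · Δy = -5.81 × (+0.016) = -0.092960.
As a percentage: -9.2960%.

-9.30%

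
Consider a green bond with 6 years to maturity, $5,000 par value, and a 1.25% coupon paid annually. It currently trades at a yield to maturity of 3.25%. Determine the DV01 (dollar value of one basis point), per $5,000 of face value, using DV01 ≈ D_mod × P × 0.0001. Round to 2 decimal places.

$2.51

Periodic yield y = 0.0325.
  t   CF        PV=CF/(1+0.0325)^t    t·PV
  1        62.50        60.5327        60.5327
  2        62.50        58.6273       117.2546
  3        62.50        56.7819       170.3457
  4        62.50        54.9946       219.9783
  5        62.50        53.2635       266.3175
  6     5,062.50     4,178.5411    25,071.2464
  Σ                  4,462.7410    25,905.6751
P = 4,462.7410; D_Mac = 5.80488 yrs; D_mod = 5.62216 yrs.
DV01 ≈ 5.62216 × 4,462.7410 × 0.0001 = 2.509024.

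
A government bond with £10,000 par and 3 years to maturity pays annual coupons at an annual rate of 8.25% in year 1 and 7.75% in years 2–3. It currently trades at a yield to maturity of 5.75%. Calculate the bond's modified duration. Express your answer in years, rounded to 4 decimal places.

2.6356 years

Periodic yield y = 0.0575. First find Macaulay duration:
  t   CF        PV=CF/(1+0.0575)^t    t·PV
  1       825.00       780.1418       780.1418
  2       775.00       693.0123     1,386.0246
  3    10,775.00     9,111.2120    27,333.6359
  Σ                 10,584.3661    29,499.8024
P = 10,584.3661; Macaulay duration = 29,499.8024 / 10,584.3661 = 2.78711 years.
Modified duration = D_Mac / (1 + y) = 2.78711 / 1.0575 = 2.63557 years.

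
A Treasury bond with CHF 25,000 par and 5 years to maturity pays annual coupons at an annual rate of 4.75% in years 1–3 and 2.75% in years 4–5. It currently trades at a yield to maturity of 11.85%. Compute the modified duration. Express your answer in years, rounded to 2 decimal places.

Periodic yield y = 0.1185. First find Macaulay duration:
  t   CF        PV=CF/(1+0.1185)^t    t·PV
  1     1,187.50     1,061.6898     1,061.6898
  2     1,187.50       949.2085     1,898.4171
  3     1,187.50       848.6442     2,545.9326
  4       687.50       439.2672     1,757.0687
  5    25,687.50    14,673.7764    73,368.8820
  Σ                 17,972.5861    80,631.9902
P = 17,972.5861; Macaulay duration = 80,631.9902 / 17,972.5861 = 4.48639 years.
Modified duration = D_Mac / (1 + y) = 4.48639 / 1.1185 = 4.01108 years.

4.01 years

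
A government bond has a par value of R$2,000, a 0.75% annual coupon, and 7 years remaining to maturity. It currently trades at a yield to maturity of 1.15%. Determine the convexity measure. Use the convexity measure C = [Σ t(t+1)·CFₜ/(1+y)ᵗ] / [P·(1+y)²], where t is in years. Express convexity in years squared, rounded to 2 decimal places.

With y = 0.0115:
  t   CF        PV=CF/(1+0.0115)^t    t·PV        t(t+1)·PV
  1        15.00        14.8295        14.8295          29.6589
  2        15.00        14.6609        29.3217          87.9652
  3        15.00        14.4942        43.4825         173.9301
  4        15.00        14.3294        57.3176         286.5878
  5        15.00        14.1665        70.8324         424.9943
  6        15.00        14.0054        84.0325         588.2274
  7     2,015.00     1,860.0038    13,020.0269     104,160.2150
  Σ                  1,946.4896    13,319.8430     105,751.5787
P = 1,946.4896.
Convexity = Σ t(t+1)·PV / [P·(1+y)²] = 105,751.5787 / (1,946.4896 × 1.023132) = 53.10104.

53.10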